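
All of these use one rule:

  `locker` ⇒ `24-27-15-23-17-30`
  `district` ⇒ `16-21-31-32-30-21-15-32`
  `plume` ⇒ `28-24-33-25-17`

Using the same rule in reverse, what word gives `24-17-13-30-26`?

l is letter #12 and maps to 24: an offset of 12. The number is (letter's place in the alphabet, a=1) + 12.
Decoding 24-17-13-30-26: 24→(24−12)÷1=12=l, 17→(17−12)÷1=5=e, 13→(13−12)÷1=1=a, 30→(30−12)÷1=18=r, 26→(26−12)÷1=14=n.

learn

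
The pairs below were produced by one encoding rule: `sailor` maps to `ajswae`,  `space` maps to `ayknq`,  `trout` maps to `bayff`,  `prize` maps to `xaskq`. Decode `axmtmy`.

Letter i (0-indexed) is shifted by i+8, so successive shifts are 8, 9, 10, ….
Reversing it on axmtmy: a−8=s, x−9=o, m−10=c, t−11=i, m−12=a, y−13=l.

social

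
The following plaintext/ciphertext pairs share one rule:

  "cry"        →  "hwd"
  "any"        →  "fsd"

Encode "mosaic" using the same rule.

rtxfnh

Compare letters: c→h is +5, r→w is +5, y→d is +5 — a constant shift. It's a constant shift of +5 (ROT5).
On mosaic: m+5=r, o+5=t, s+5=x, a+5=f, i+5=n, c+5=h.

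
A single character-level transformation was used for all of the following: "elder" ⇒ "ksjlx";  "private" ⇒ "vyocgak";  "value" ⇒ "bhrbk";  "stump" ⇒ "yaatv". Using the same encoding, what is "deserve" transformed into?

Shifts by position in elder: pos 0: e→k (+6), pos 1: l→s (+7), pos 2: d→j (+6), pos 3: e→l (+7) — repeating every 2. A repeating key of period 2 is used — shifts +6, +7 over and over.
For deserve: d+6=j, e+7=l, s+6=y, e+7=l, r+6=x, v+7=c, e+6=k.

jlylxck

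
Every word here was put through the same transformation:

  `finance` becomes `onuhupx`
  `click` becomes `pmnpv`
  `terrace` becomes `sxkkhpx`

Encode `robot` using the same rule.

f(5)→o(14) and i(8)→n(13) fit y≡17x+7 (mod 26); the inverse of 17 mod 26 is 23. This is an affine cipher: with a=0,…,z=25, each position x becomes (17x+7) mod 26.
On robot: r(17)→17·17+7≡10=k; o(14)→17·14+7≡11=l; b(1)→17·1+7≡24=y; o(14)→17·14+7≡11=l; t(19)→17·19+7≡18=s (all mod 26).

klyls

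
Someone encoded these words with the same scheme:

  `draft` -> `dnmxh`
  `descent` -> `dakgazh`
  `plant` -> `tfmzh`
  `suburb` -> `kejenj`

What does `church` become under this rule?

grengr

d(3)→d(3) and r(17)→n(13) fit y≡23x+12 (mod 26); the inverse of 23 mod 26 is 17. Each letter's alphabet position (a=0..z=25) is mapped through 23·x+12 mod 26 — an affine cipher.
Applying it to church: c(2)→23·2+12≡6=g; h(7)→23·7+12≡17=r; u(20)→23·20+12≡4=e; r(17)→23·17+12≡13=n; c(2)→23·2+12≡6=g; h(7)→23·7+12≡17=r (all mod 26).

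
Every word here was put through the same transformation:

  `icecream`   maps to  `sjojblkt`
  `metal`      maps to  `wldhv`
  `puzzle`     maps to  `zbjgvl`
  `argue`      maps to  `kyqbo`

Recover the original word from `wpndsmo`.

midwife

Shifts by position in icecream: pos 0: i→s (+10), pos 1: c→j (+7), pos 2: e→o (+10), pos 3: c→j (+7) — repeating every 2. The shifts repeat in a cycle of length 2: positions 0,1,… shift by +10, +7, then the pattern repeats.
Reversing it on wpndsmo: w−10=m, p−7=i, n−10=d, d−7=w, s−10=i, m−7=f, o−10=e.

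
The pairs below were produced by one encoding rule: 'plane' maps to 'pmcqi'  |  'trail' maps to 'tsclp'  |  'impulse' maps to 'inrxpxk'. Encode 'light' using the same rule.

In plane: p→p is +0, l→m is +1, a→c is +2, n→q is +3 — the shift increases by 1 each position. The shift increases by 1 at each position, starting from +0: 0, 1, 2, ….
Applying it to light: l+0=l, i+1=j, g+2=i, h+3=k, t+4=x.

ljikx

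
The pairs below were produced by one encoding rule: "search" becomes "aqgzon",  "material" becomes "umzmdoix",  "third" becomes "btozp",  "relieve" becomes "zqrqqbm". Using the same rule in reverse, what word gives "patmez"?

honest

It's a Vigenère-style cipher with numeric key [8,12,6]: position i shifts by key[i mod 3].
Undoing it on patmez: p−8=h, a−12=o, t−6=n, m−8=e, e−12=s, z−6=t.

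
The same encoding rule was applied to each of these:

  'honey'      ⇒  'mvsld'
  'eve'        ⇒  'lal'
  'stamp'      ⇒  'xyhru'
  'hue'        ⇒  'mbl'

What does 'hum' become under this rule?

mbr

The shift depends on letter class: consonant h→m is +5, but vowel o→v is +7. The rule splits by letter class: vowels +7, consonants +5.
Applying it to hum: h(cons)+5=m, u(vowel)+7=b, m(cons)+5=r.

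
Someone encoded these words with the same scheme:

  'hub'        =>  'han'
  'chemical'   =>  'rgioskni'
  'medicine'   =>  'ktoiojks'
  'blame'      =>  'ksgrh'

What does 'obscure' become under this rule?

kxaiyhu

The output letters match the input read backwards, each shifted +6: hub reversed is buh. Two steps: reverse the string, then apply a Caesar shift of +6.
On obscure: reverse → erucsbo; then shift: e+6=k, r+6=x, u+6=a, c+6=i, s+6=y, b+6=h, o+6=u.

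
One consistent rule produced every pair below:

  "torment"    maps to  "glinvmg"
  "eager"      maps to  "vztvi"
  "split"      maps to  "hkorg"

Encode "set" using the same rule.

Each pair mirrors across the alphabet (t↔g, o↔l, r↔i): positions sum to 25. Each letter is replaced by its mirror in the alphabet: a↔z, b↔y, c↔x, and so on (the Atbash cipher).
On set: s↔h, e↔v, t↔g.

hvg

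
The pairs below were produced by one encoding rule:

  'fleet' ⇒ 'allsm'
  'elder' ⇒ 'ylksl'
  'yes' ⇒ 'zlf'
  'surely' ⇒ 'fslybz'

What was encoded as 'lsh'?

ale

The output letters match the input read backwards, each shifted +7: fleet reversed is teelf. Read the word backwards and shift each letter +7.
Decoding lsh: shift back: l−7=e, s−7=l, h−7=a → ela; then reverse → ale.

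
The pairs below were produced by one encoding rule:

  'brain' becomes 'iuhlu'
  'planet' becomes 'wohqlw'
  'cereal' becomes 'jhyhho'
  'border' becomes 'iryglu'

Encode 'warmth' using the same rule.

ddypak

A repeating key of period 2 is used — shifts +7, +3 over and over.
For warmth: w+7=d, a+3=d, r+7=y, m+3=p, t+7=a, h+3=k.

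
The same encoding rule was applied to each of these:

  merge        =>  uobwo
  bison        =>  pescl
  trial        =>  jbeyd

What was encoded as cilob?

owner

m(12)→u(20) and e(4)→o(14) fit y≡17x+24 (mod 26); the inverse of 17 mod 26 is 23. This is an affine cipher: with a=0,…,z=25, each position x becomes (17x+24) mod 26.
Reversing it on cilob: c(2)→23·(2−24)≡14=o; i(8)→23·(8−24)≡22=w; l(11)→23·(11−24)≡13=n; o(14)→23·(14−24)≡4=e; b(1)→23·(1−24)≡17=r (all mod 26).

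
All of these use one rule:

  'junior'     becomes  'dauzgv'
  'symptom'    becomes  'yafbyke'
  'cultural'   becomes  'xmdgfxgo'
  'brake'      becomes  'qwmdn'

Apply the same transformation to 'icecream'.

The output letters match the input read backwards, each shifted +12: junior reversed is roinuj. Read the word backwards and shift each letter +12.
On icecream: reverse → maerceci; then shift: m+12=y, a+12=m, e+12=q, r+12=d, c+12=o, e+12=q, c+12=o, i+12=u.

ymqdoqou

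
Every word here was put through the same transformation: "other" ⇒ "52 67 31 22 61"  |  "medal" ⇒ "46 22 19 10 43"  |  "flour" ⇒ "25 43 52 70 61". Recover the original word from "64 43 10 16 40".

o(#15)→52 and t(#20)→67: differences scale by 3, so n = 3·pos + 7. With a=1..z=26, the number is 3·pos + 7.
Undoing it on 64 43 10 16 40: 64→(64−7)÷3=19=s, 43→(43−7)÷3=12=l, 10→(10−7)÷3=1=a, 16→(16−7)÷3=3=c, 40→(40−7)÷3=11=k.

slack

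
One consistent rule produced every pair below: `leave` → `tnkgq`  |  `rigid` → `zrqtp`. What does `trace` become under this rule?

baknq

In leave: l→t is +8, e→n is +9, a→k is +10, v→g is +11 — the shift increases by 1 each position. The shift increases by 1 at each position, starting from +8: 8, 9, 10, ….
On trace: t+8=b, r+9=a, a+10=k, c+11=n, e+12=q.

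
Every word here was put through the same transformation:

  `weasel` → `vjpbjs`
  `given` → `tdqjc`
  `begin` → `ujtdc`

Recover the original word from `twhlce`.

ground

w(22)→v(21) and e(4)→j(9) fit y≡5x+15 (mod 26); the inverse of 5 mod 26 is 21. This is an affine cipher: with a=0,…,z=25, each position x becomes (5x+15) mod 26.
Reversing it on twhlce: t(19)→21·(19−15)≡6=g; w(22)→21·(22−15)≡17=r; h(7)→21·(7−15)≡14=o; l(11)→21·(11−15)≡20=u; c(2)→21·(2−15)≡13=n; e(4)→21·(4−15)≡3=d (all mod 26).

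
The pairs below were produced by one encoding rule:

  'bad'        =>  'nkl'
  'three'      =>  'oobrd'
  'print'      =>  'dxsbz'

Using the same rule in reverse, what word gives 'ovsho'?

The output letters match the input read backwards, each shifted +10: bad reversed is dab. Two steps: reverse the string, then apply a Caesar shift of +10.
Undoing it on ovsho: shift back: o−10=e, v−10=l, s−10=i, h−10=x, o−10=e → elixe; then reverse → exile.

exile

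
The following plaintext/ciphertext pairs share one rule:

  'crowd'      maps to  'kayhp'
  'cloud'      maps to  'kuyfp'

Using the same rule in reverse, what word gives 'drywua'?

violin

In crowd: c→k is +8, r→a is +9, o→y is +10, w→h is +11 — the shift increases by 1 each position. The shift increases by 1 at each position, starting from +8: 8, 9, 10, ….
Decoding drywua: d−8=v, r−9=i, y−10=o, w−11=l, u−12=i, a−13=n.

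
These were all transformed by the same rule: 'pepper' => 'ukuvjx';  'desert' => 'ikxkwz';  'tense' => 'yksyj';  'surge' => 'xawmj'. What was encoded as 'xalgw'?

The shifts repeat in a cycle of length 2: positions 0,1,… shift by +5, +6, then the pattern repeats.
Undoing it on xalgw: x−5=s, a−6=u, l−5=g, g−6=a, w−5=r.

sugar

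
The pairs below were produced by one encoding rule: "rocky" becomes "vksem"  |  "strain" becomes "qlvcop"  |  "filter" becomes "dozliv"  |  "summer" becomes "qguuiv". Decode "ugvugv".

murmur

This is an affine cipher: with a=0,…,z=25, each position x becomes (21x+2) mod 26.
Reversing it on ugvugv: u(20)→5·(20−2)≡12=m; g(6)→5·(6−2)≡20=u; v(21)→5·(21−2)≡17=r; u(20)→5·(20−2)≡12=m; g(6)→5·(6−2)≡20=u; v(21)→5·(21−2)≡17=r (all mod 26).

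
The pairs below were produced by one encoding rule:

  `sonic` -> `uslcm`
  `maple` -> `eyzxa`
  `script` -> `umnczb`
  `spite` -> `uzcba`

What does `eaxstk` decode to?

melody

s(18)→u(20) and o(14)→s(18) fit y≡7x+24 (mod 26); the inverse of 7 mod 26 is 15. This is an affine cipher: with a=0,…,z=25, each position x becomes (7x+24) mod 26.
Reversing it on eaxstk: e(4)→15·(4−24)≡12=m; a(0)→15·(0−24)≡4=e; x(23)→15·(23−24)≡11=l; s(18)→15·(18−24)≡14=o; t(19)→15·(19−24)≡3=d; k(10)→15·(10−24)≡24=y (all mod 26).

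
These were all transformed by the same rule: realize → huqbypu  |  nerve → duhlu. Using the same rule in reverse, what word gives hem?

row

This is a Caesar cipher with shift 16.
Undoing it on hem: h−16=r, e−16=o, m−16=w.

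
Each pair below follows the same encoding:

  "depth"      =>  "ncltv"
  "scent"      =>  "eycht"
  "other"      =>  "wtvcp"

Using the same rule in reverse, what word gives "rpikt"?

Each letter's alphabet position (a=0..z=25) is mapped through 15·x+20 mod 26 — an affine cipher.
Undoing it on rpikt: r(17)→7·(17−20)≡5=f; p(15)→7·(15−20)≡17=r; i(8)→7·(8−20)≡20=u; k(10)→7·(10−20)≡8=i; t(19)→7·(19−20)≡19=t (all mod 26).

fruit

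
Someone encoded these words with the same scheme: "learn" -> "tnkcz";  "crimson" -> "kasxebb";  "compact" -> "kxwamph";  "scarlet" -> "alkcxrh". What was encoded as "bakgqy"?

In learn: l→t is +8, e→n is +9, a→k is +10, r→c is +11 — the shift increases by 1 each position. Letter i (0-indexed) is shifted by i+8, so successive shifts are 8, 9, 10, ….
Undoing it on bakgqy: b−8=t, a−9=r, k−10=a, g−11=v, q−12=e, y−13=l.

travel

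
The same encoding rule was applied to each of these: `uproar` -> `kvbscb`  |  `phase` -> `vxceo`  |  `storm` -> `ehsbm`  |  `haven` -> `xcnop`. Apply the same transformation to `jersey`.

dobeow

This is an affine cipher: with a=0,…,z=25, each position x becomes (3x+2) mod 26.
For jersey: j(9)→3·9+2≡3=d; e(4)→3·4+2≡14=o; r(17)→3·17+2≡1=b; s(18)→3·18+2≡4=e; e(4)→3·4+2≡14=o; y(24)→3·24+2≡22=w (all mod 26).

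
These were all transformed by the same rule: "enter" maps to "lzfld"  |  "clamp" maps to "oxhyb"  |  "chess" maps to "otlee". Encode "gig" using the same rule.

sps

The shift depends on letter class: consonant n→z is +12, but vowel e→l is +7. Vowels shift forward by 7 and consonants shift forward by 12.
Applying it to gig: g(cons)+12=s, i(vowel)+7=p, g(cons)+12=s.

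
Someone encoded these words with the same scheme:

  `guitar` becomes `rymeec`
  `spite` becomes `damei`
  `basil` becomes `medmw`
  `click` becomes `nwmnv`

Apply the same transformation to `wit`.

hme

Two shifts are in play — +4 for a/e/i/o/u, +11 for every other letter.
Applying it to wit: w(cons)+11=h, i(vowel)+4=m, t(cons)+11=e.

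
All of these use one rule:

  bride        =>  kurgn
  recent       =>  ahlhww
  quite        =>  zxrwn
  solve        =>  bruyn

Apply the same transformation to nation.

Shifts by position in bride: pos 0: b→k (+9), pos 1: r→u (+3), pos 2: i→r (+9), pos 3: d→g (+3) — repeating every 2. The shifts repeat in a cycle of length 2: positions 0,1,… shift by +9, +3, then the pattern repeats.
On nation: n+9=w, a+3=d, t+9=c, i+3=l, o+9=x, n+3=q.

wdclxq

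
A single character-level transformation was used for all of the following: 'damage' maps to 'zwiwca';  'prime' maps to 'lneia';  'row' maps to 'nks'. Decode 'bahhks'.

fellow

Every letter moves 22 places later in the alphabet, wrapping around z→a.
Reversing it on bahhks: b−22=f, a−22=e, h−22=l, h−22=l, k−22=o, s−22=w.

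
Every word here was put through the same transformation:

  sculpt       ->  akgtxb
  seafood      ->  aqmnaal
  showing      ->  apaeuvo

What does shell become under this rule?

apqtt

The shift depends on letter class: consonant s→a is +8, but vowel u→g is +12. Two shifts are in play — +12 for a/e/i/o/u, +8 for every other letter.
On shell: s(cons)+8=a, h(cons)+8=p, e(vowel)+12=q, l(cons)+8=t, l(cons)+8=t.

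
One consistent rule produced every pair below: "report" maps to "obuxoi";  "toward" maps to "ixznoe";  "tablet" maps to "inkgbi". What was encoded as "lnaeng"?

r(17)→o(14) and e(4)→b(1) fit y≡23x+13 (mod 26); the inverse of 23 mod 26 is 17. Each letter's alphabet position (a=0..z=25) is mapped through 23·x+13 mod 26 — an affine cipher.
Reversing it on lnaeng: l(11)→17·(11−13)≡18=s; n(13)→17·(13−13)≡0=a; a(0)→17·(0−13)≡13=n; e(4)→17·(4−13)≡3=d; n(13)→17·(13−13)≡0=a; g(6)→17·(6−13)≡11=l (all mod 26).

sandal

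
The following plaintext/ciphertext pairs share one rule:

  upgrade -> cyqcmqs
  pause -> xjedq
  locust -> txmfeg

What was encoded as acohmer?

steward

Letter i (0-indexed) is shifted by i+8, so successive shifts are 8, 9, 10, ….
Decoding acohmer: a−8=s, c−9=t, o−10=e, h−11=w, m−12=a, e−13=r, r−14=d.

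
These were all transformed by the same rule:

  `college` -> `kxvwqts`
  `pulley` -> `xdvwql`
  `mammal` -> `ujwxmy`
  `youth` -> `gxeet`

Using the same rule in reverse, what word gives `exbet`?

In college: c→k is +8, o→x is +9, l→v is +10, l→w is +11 — the shift increases by 1 each position. Letter i (0-indexed) is shifted by i+8, so successive shifts are 8, 9, 10, ….
Decoding exbet: e−8=w, x−9=o, b−10=r, e−11=t, t−12=h.

worth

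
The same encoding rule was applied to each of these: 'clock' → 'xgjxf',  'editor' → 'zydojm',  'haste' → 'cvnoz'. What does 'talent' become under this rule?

ovgzio

Compare letters: c→x is +21, l→g is +21, o→j is +21 — a constant shift. Every letter moves 21 places later in the alphabet, wrapping around z→a.
On talent: t+21=o, a+21=v, l+21=g, e+21=z, n+21=i, t+21=o.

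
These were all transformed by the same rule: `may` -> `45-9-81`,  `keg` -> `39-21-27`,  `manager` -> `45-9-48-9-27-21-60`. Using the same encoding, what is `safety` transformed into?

Each letter becomes 3×(its alphabet position, a=1..z=26) + 6.
Applying it to safety: s=19→63, a=1→9, f=6→24, e=5→21, t=20→66, y=25→81.

63-9-24-21-66-81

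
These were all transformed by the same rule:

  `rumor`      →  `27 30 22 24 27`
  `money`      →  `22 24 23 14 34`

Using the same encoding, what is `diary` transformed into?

Each letter is replaced by its alphabet position (a=1..z=26) + 9.
Applying it to diary: d=4→13, i=9→18, a=1→10, r=18→27, y=25→34.

13 18 10 27 34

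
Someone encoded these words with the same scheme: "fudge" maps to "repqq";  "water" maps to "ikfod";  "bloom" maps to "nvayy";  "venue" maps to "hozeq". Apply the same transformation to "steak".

edqkw

A repeating key of period 2 is used — shifts +12, +10 over and over.
Applying it to steak: s+12=e, t+10=d, e+12=q, a+10=k, k+12=w.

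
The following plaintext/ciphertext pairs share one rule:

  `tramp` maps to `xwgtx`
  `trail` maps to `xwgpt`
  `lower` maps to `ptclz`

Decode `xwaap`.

truth

Each letter shifts forward by (position + 4), i.e. 4, 5, 6, … — the shift grows by one for each successive letter.
Reversing it on xwaap: x−4=t, w−5=r, a−6=u, a−7=t, p−8=h.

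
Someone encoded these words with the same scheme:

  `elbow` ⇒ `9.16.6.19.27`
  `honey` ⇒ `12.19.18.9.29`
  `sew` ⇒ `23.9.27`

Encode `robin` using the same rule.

e is letter #5 and maps to 9: an offset of 4. The number is (letter's place in the alphabet, a=1) + 4.
Applying it to robin: r=18→22, o=15→19, b=2→6, i=9→13, n=14→18.

22.19.6.13.18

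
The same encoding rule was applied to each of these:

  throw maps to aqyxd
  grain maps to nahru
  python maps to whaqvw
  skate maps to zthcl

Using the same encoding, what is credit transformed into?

The shifts repeat in a cycle of length 2: positions 0,1,… shift by +7, +9, then the pattern repeats.
On credit: c+7=j, r+9=a, e+7=l, d+9=m, i+7=p, t+9=c.

jalmpc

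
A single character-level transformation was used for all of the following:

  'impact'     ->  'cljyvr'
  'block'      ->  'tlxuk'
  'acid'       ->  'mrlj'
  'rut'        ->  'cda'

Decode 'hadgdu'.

The output letters match the input read backwards, each shifted +9: impact reversed is tcapmi. The word is reversed, then every letter is shifted forward by 9.
Undoing it on hadgdu: shift back: h−9=y, a−9=r, d−9=u, g−9=x, d−9=u, u−9=l → yruxul; then reverse → luxury.

luxury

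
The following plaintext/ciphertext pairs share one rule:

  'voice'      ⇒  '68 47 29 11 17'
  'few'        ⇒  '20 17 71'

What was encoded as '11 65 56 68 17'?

With a=1..z=26, the number is 3·pos + 2.
Undoing it on 11 65 56 68 17: 11→(11−2)÷3=3=c, 65→(65−2)÷3=21=u, 56→(56−2)÷3=18=r, 68→(68−2)÷3=22=v, 17→(17−2)÷3=5=e.

curve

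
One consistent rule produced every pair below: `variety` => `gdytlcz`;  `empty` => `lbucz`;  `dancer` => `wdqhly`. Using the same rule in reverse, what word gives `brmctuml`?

v(21)→g(6) and a(0)→d(3) fit y≡15x+3 (mod 26); the inverse of 15 mod 26 is 7. This is an affine cipher: with a=0,…,z=25, each position x becomes (15x+3) mod 26.
Reversing it on brmctuml: b(1)→7·(1−3)≡12=m; r(17)→7·(17−3)≡20=u; m(12)→7·(12−3)≡11=l; c(2)→7·(2−3)≡19=t; t(19)→7·(19−3)≡8=i; u(20)→7·(20−3)≡15=p; m(12)→7·(12−3)≡11=l; l(11)→7·(11−3)≡4=e (all mod 26).

multiple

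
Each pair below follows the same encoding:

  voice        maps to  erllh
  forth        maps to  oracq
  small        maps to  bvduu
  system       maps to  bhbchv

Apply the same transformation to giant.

The shift depends on letter class: consonant v→e is +9, but vowel o→r is +3. Two shifts are in play — +3 for a/e/i/o/u, +9 for every other letter.
Applying it to giant: g(cons)+9=p, i(vowel)+3=l, a(vowel)+3=d, n(cons)+9=w, t(cons)+9=c.

pldwc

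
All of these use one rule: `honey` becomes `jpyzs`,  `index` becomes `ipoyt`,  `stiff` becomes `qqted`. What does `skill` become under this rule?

The output letters match the input read backwards, each shifted +11: honey reversed is yenoh. Two steps: reverse the string, then apply a Caesar shift of +11.
On skill: reverse → lliks; then shift: l+11=w, l+11=w, i+11=t, k+11=v, s+11=d.

wwtvd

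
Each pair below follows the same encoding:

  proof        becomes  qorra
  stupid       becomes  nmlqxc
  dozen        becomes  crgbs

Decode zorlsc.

ground

Treating letters as 0–25, the rule is x ↦ 25x + 5 (mod 26).
Undoing it on zorlsc: z(25)→25·(25−5)≡6=g; o(14)→25·(14−5)≡17=r; r(17)→25·(17−5)≡14=o; l(11)→25·(11−5)≡20=u; s(18)→25·(18−5)≡13=n; c(2)→25·(2−5)≡3=d (all mod 26).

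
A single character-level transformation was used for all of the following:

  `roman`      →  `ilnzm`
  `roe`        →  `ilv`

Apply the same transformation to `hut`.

sfg

Each pair mirrors across the alphabet (r↔i, o↔l, m↔n): positions sum to 25. This is the alphabet-reversal cipher (Atbash): a becomes z, b becomes y, etc.
For hut: h↔s, u↔f, t↔g.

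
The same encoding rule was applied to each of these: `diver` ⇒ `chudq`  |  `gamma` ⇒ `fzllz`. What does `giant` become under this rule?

This is a Caesar cipher with shift 25.
On giant: g+25=f, i+25=h, a+25=z, n+25=m, t+25=s.

fhzms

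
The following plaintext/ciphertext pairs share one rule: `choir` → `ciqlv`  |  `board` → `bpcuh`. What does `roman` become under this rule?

rpodr

In choir: c→c is +0, h→i is +1, o→q is +2, i→l is +3 — the shift increases by 1 each position. Letter i (0-indexed) is shifted by i+0, so successive shifts are 0, 1, 2, ….
Applying it to roman: r+0=r, o+1=p, m+2=o, a+3=d, n+4=r.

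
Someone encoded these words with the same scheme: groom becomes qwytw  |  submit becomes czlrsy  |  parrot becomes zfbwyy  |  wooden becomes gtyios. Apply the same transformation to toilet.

dtsqoy

Shifts by position in groom: pos 0: g→q (+10), pos 1: r→w (+5), pos 2: o→y (+10), pos 3: o→t (+5) — repeating every 2. A repeating key of period 2 is used — shifts +10, +5 over and over.
For toilet: t+10=d, o+5=t, i+10=s, l+5=q, e+10=o, t+5=y.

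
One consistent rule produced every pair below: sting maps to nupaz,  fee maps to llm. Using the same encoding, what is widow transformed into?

The output letters match the input read backwards, each shifted +7: sting reversed is gnits. Two steps: reverse the string, then apply a Caesar shift of +7.
For widow: reverse → wodiw; then shift: w+7=d, o+7=v, d+7=k, i+7=p, w+7=d.

dvkpd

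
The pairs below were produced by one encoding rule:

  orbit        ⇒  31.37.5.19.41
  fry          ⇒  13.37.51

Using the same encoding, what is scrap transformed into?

o(#15)→31 and r(#18)→37: differences scale by 2, so n = 2·pos + 1. With a=1..z=26, the number is 2·pos + 1.
For scrap: s=19→39, c=3→7, r=18→37, a=1→3, p=16→33.

39.7.37.3.33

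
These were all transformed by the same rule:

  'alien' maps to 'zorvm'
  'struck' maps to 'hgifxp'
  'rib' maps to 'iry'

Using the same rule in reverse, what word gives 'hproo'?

Each pair mirrors across the alphabet (a↔z, l↔o, i↔r): positions sum to 25. Letters are reflected about the middle of the alphabet (position → 25−position): Atbash.
Reversing it on hproo: h↔s, p↔k, r↔i, o↔l, o↔l.

skill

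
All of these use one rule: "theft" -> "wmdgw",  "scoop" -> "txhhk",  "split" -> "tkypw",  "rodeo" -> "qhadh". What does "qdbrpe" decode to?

remain

This is an affine cipher: with a=0,…,z=25, each position x becomes (3x+17) mod 26.
Decoding qdbrpe: q(16)→9·(16−17)≡17=r; d(3)→9·(3−17)≡4=e; b(1)→9·(1−17)≡12=m; r(17)→9·(17−17)≡0=a; p(15)→9·(15−17)≡8=i; e(4)→9·(4−17)≡13=n (all mod 26).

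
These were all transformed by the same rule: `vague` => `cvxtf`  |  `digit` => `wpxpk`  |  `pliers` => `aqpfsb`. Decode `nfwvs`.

cedar

This is an affine cipher: with a=0,…,z=25, each position x becomes (9x+21) mod 26.
Decoding nfwvs: n(13)→3·(13−21)≡2=c; f(5)→3·(5−21)≡4=e; w(22)→3·(22−21)≡3=d; v(21)→3·(21−21)≡0=a; s(18)→3·(18−21)≡17=r (all mod 26).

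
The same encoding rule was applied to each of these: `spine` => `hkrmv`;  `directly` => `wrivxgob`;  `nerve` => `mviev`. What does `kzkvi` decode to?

Each letter is replaced by its mirror in the alphabet: a↔z, b↔y, c↔x, and so on (the Atbash cipher).
Reversing it on kzkvi: k↔p, z↔a, k↔p, v↔e, i↔r.

paper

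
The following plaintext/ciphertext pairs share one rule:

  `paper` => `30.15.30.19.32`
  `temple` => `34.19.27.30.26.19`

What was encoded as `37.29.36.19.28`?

p is letter #16 and maps to 30: an offset of 14. The number is (letter's place in the alphabet, a=1) + 14.
Reversing it on 37.29.36.19.28: 37→(37−14)÷1=23=w, 29→(29−14)÷1=15=o, 36→(36−14)÷1=22=v, 19→(19−14)÷1=5=e, 28→(28−14)÷1=14=n.

woven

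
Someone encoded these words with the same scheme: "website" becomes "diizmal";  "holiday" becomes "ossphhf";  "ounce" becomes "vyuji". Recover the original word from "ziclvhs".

several

Shifts by position in website: pos 0: w→d (+7), pos 1: e→i (+4), pos 2: b→i (+7), pos 3: s→z (+7), pos 4: i→m (+4), pos 5: t→a (+7) — repeating every 3. A repeating key of period 3 is used — shifts +7, +4, +7 over and over.
Decoding ziclvhs: z−7=s, i−4=e, c−7=v, l−7=e, v−4=r, h−7=a, s−7=l.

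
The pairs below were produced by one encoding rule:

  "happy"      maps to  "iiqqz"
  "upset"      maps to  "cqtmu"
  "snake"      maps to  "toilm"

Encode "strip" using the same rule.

The shift depends on letter class: consonant h→i is +1, but vowel a→i is +8. Two shifts are in play — +8 for a/e/i/o/u, +1 for every other letter.
For strip: s(cons)+1=t, t(cons)+1=u, r(cons)+1=s, i(vowel)+8=q, p(cons)+1=q.

tusqq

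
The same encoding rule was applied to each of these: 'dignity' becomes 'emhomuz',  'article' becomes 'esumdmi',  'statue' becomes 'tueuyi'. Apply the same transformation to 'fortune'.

The shift depends on letter class: consonant d→e is +1, but vowel i→m is +4. The rule splits by letter class: vowels +4, consonants +1.
Applying it to fortune: f(cons)+1=g, o(vowel)+4=s, r(cons)+1=s, t(cons)+1=u, u(vowel)+4=y, n(cons)+1=o, e(vowel)+4=i.

gssuyoi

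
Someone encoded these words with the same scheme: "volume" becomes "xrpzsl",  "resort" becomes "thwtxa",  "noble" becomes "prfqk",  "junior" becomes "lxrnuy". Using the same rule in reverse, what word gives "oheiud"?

meadow

In volume: v→x is +2, o→r is +3, l→p is +4, u→z is +5 — the shift increases by 1 each position. Each letter shifts forward by (position + 2), i.e. 2, 3, 4, … — the shift grows by one for each successive letter.
Undoing it on oheiud: o−2=m, h−3=e, e−4=a, i−5=d, u−6=o, d−7=w.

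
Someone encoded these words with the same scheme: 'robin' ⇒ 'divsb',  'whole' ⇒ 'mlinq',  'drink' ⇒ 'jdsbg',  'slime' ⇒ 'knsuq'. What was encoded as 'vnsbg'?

blink

r(17)→d(3) and o(14)→i(8) fit y≡7x+14 (mod 26); the inverse of 7 mod 26 is 15. Each letter's alphabet position (a=0..z=25) is mapped through 7·x+14 mod 26 — an affine cipher.
Undoing it on vnsbg: v(21)→15·(21−14)≡1=b; n(13)→15·(13−14)≡11=l; s(18)→15·(18−14)≡8=i; b(1)→15·(1−14)≡13=n; g(6)→15·(6−14)≡10=k (all mod 26).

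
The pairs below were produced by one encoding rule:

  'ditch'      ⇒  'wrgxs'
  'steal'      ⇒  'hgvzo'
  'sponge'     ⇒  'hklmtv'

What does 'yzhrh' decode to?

basis

Letters are reflected about the middle of the alphabet (position → 25−position): Atbash.
Reversing it on yzhrh: y↔b, z↔a, h↔s, r↔i, h↔s.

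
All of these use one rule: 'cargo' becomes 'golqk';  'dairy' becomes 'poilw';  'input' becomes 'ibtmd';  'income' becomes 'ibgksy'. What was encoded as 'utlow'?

c(2)→g(6) and a(0)→o(14) fit y≡9x+14 (mod 26); the inverse of 9 mod 26 is 3. This is an affine cipher: with a=0,…,z=25, each position x becomes (9x+14) mod 26.
Decoding utlow: u(20)→3·(20−14)≡18=s; t(19)→3·(19−14)≡15=p; l(11)→3·(11−14)≡17=r; o(14)→3·(14−14)≡0=a; w(22)→3·(22−14)≡24=y (all mod 26).

spray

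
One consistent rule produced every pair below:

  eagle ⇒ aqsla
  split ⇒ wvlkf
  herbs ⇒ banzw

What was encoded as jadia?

e(4)→a(0) and a(0)→q(16) fit y≡9x+16 (mod 26); the inverse of 9 mod 26 is 3. Each letter's alphabet position (a=0..z=25) is mapped through 9·x+16 mod 26 — an affine cipher.
Undoing it on jadia: j(9)→3·(9−16)≡5=f; a(0)→3·(0−16)≡4=e; d(3)→3·(3−16)≡13=n; i(8)→3·(8−16)≡2=c; a(0)→3·(0−16)≡4=e (all mod 26).

fence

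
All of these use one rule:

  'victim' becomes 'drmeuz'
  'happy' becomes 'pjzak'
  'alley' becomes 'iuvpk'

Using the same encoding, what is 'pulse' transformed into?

Each letter shifts forward by (position + 8), i.e. 8, 9, 10, … — the shift grows by one for each successive letter.
On pulse: p+8=x, u+9=d, l+10=v, s+11=d, e+12=q.

xdvdq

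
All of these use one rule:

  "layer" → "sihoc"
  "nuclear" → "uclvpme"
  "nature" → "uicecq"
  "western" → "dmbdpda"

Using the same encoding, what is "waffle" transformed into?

diopwq

In layer: l→s is +7, a→i is +8, y→h is +9, e→o is +10 — the shift increases by 1 each position. Letter i (0-indexed) is shifted by i+7, so successive shifts are 7, 8, 9, ….
On waffle: w+7=d, a+8=i, f+9=o, f+10=p, l+11=w, e+12=q.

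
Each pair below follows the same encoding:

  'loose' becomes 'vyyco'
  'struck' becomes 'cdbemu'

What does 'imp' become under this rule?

Each letter is shifted forward by 10 in the alphabet (a Caesar shift of +10).
Applying it to imp: i+10=s, m+10=w, p+10=z.

swz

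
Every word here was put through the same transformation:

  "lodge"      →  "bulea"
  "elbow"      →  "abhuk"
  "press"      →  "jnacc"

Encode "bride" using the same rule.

l(11)→b(1) and o(14)→u(20) fit y≡15x+18 (mod 26); the inverse of 15 mod 26 is 7. Each letter's alphabet position (a=0..z=25) is mapped through 15·x+18 mod 26 — an affine cipher.
For bride: b(1)→15·1+18≡7=h; r(17)→15·17+18≡13=n; i(8)→15·8+18≡8=i; d(3)→15·3+18≡11=l; e(4)→15·4+18≡0=a (all mod 26).

hnila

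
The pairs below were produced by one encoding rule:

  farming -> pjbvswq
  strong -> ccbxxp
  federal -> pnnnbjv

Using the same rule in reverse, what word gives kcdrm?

attic

It's a Vigenère-style cipher with numeric key [10,9]: position i shifts by key[i mod 2].
Undoing it on kcdrm: k−10=a, c−9=t, d−10=t, r−9=i, m−10=c.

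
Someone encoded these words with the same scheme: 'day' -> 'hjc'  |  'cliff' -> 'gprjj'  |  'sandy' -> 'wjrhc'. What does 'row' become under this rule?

The shift depends on letter class: consonant d→h is +4, but vowel a→j is +9. Vowels shift forward by 9 and consonants shift forward by 4.
Applying it to row: r(cons)+4=v, o(vowel)+9=x, w(cons)+4=a.

vxa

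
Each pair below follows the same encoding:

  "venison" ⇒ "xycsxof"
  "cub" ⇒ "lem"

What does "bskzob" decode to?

repair

The word is reversed, then every letter is shifted forward by 10.
Decoding bskzob: shift back: b−10=r, s−10=i, k−10=a, z−10=p, o−10=e, b−10=r → riaper; then reverse → repair.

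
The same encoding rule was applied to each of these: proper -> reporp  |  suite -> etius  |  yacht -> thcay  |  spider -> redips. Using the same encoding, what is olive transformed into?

evilo

The output letters match the input read backwards: proper reversed is reporp. It's just the letters in reverse order.
Applying it to olive: reverse → evilo.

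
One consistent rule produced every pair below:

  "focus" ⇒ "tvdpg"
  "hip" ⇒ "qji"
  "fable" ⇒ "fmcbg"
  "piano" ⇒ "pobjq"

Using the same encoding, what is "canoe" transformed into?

fpobd

Read the word backwards and shift each letter +1.
On canoe: reverse → eonac; then shift: e+1=f, o+1=p, n+1=o, a+1=b, c+1=d.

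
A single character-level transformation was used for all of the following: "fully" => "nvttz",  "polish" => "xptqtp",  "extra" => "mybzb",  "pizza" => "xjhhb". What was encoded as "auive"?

stand

Shifts by position in fully: pos 0: f→n (+8), pos 1: u→v (+1), pos 2: l→t (+8), pos 3: l→t (+8), pos 4: y→z (+1) — repeating every 3. The shifts repeat in a cycle of length 3: positions 0,1,… shift by +8, +1, +8, then the pattern repeats.
Reversing it on auive: a−8=s, u−1=t, i−8=a, v−8=n, e−1=d.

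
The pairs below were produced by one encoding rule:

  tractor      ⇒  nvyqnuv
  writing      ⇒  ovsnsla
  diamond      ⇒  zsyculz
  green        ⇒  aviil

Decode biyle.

t(19)→n(13) and r(17)→v(21) fit y≡9x+24 (mod 26); the inverse of 9 mod 26 is 3. Each letter's alphabet position (a=0..z=25) is mapped through 9·x+24 mod 26 — an affine cipher.
Reversing it on biyle: b(1)→3·(1−24)≡9=j; i(8)→3·(8−24)≡4=e; y(24)→3·(24−24)≡0=a; l(11)→3·(11−24)≡13=n; e(4)→3·(4−24)≡18=s (all mod 26).

jeans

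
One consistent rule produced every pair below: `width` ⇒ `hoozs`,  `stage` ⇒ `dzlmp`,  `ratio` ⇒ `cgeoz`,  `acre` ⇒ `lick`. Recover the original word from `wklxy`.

Shifts by position in width: pos 0: w→h (+11), pos 1: i→o (+6), pos 2: d→o (+11), pos 3: t→z (+6) — repeating every 2. A repeating key of period 2 is used — shifts +11, +6 over and over.
Undoing it on wklxy: w−11=l, k−6=e, l−11=a, x−6=r, y−11=n.

learn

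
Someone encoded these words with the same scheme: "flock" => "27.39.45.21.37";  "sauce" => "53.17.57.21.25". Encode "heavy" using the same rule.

f(#6)→27 and l(#12)→39: differences scale by 2, so n = 2·pos + 15. With a=1..z=26, the number is 2·pos + 15.
Applying it to heavy: h=8→31, e=5→25, a=1→17, v=22→59, y=25→65.

31.25.17.59.65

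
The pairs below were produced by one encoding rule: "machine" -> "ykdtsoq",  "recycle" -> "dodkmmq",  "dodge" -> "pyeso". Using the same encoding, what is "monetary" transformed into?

The shifts repeat in a cycle of length 3: positions 0,1,… shift by +12, +10, +1, then the pattern repeats.
On monetary: m+12=y, o+10=y, n+1=o, e+12=q, t+10=d, a+1=b, r+12=d, y+10=i.

yyoqdbdi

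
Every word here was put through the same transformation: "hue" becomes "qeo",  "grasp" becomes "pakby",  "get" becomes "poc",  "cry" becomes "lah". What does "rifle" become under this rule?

The shift depends on letter class: consonant h→q is +9, but vowel u→e is +10. The rule splits by letter class: vowels +10, consonants +9.
On rifle: r(cons)+9=a, i(vowel)+10=s, f(cons)+9=o, l(cons)+9=u, e(vowel)+10=o.

asouo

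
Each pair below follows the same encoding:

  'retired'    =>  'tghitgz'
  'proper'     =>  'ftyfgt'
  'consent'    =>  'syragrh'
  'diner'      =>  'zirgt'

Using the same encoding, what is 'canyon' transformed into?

serqyr

Treating letters as 0–25, the rule is x ↦ 7x + 4 (mod 26).
On canyon: c(2)→7·2+4≡18=s; a(0)→7·0+4≡4=e; n(13)→7·13+4≡17=r; y(24)→7·24+4≡16=q; o(14)→7·14+4≡24=y; n(13)→7·13+4≡17=r (all mod 26).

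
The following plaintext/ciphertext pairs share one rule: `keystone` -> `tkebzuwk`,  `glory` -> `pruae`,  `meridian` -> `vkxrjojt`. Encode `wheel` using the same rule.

Shifts by position in keystone: pos 0: k→t (+9), pos 1: e→k (+6), pos 2: y→e (+6), pos 3: s→b (+9), pos 4: t→z (+6), pos 5: o→u (+6) — repeating every 3. It's a Vigenère-style cipher with numeric key [9,6,6]: position i shifts by key[i mod 3].
On wheel: w+9=f, h+6=n, e+6=k, e+9=n, l+6=r.

fnknr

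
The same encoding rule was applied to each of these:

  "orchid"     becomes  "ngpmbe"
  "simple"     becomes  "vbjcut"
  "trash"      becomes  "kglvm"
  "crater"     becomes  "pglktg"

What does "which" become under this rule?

o(14)→n(13) and r(17)→g(6) fit y≡15x+11 (mod 26); the inverse of 15 mod 26 is 7. Treating letters as 0–25, the rule is x ↦ 15x + 11 (mod 26).
On which: w(22)→15·22+11≡3=d; h(7)→15·7+11≡12=m; i(8)→15·8+11≡1=b; c(2)→15·2+11≡15=p; h(7)→15·7+11≡12=m (all mod 26).

dmbpm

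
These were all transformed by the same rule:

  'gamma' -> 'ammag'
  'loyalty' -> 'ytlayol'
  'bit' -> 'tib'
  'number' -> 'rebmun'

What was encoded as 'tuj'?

The output letters match the input read backwards: gamma reversed is ammag. It's just the letters in reverse order.
Decoding tuj: then reverse → jut.

jut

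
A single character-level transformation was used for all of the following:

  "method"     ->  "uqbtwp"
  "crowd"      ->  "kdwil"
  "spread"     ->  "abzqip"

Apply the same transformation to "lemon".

The shifts repeat in a cycle of length 2: positions 0,1,… shift by +8, +12, then the pattern repeats.
For lemon: l+8=t, e+12=q, m+8=u, o+12=a, n+8=v.

tquav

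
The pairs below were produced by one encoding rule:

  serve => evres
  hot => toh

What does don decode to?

The output letters match the input read backwards: serve reversed is evres. The word is simply reversed.
Undoing it on don: then reverse → nod.

nod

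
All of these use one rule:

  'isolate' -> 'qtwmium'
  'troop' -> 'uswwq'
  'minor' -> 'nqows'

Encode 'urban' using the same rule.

cscio

The shift depends on letter class: consonant s→t is +1, but vowel i→q is +8. Two shifts are in play — +8 for a/e/i/o/u, +1 for every other letter.
On urban: u(vowel)+8=c, r(cons)+1=s, b(cons)+1=c, a(vowel)+8=i, n(cons)+1=o.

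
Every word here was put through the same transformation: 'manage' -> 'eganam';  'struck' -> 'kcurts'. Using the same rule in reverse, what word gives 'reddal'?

ladder

The word is simply reversed.
Undoing it on reddal: then reverse → ladder.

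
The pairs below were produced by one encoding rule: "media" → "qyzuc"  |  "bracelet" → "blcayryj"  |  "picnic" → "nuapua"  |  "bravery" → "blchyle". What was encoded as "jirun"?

Each letter's alphabet position (a=0..z=25) is mapped through 25·x+2 mod 26 — an affine cipher.
Decoding jirun: j(9)→25·(9−2)≡19=t; i(8)→25·(8−2)≡20=u; r(17)→25·(17−2)≡11=l; u(20)→25·(20−2)≡8=i; n(13)→25·(13−2)≡15=p (all mod 26).

tulip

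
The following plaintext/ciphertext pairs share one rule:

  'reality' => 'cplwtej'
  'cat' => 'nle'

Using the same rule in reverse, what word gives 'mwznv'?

block

Compare letters: r→c is +11, e→p is +11, a→l is +11 — a constant shift. Each letter is shifted forward by 11 in the alphabet (a Caesar shift of +11).
Decoding mwznv: m−11=b, w−11=l, z−11=o, n−11=c, v−11=k.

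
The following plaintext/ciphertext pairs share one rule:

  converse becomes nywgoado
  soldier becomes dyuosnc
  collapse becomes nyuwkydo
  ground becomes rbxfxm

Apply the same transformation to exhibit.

phqtlre

Shifts by position in converse: pos 0: c→n (+11), pos 1: o→y (+10), pos 2: n→w (+9), pos 3: v→g (+11), pos 4: e→o (+10), pos 5: r→a (+9) — repeating every 3. A repeating key of period 3 is used — shifts +11, +10, +9 over and over.
On exhibit: e+11=p, x+10=h, h+9=q, i+11=t, b+10=l, i+9=r, t+11=e.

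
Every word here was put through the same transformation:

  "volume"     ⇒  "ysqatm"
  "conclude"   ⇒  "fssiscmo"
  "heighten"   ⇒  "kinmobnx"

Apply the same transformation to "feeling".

iijrpvp

In volume: v→y is +3, o→s is +4, l→q is +5, u→a is +6 — the shift increases by 1 each position. The shift increases by 1 at each position, starting from +3: 3, 4, 5, ….
For feeling: f+3=i, e+4=i, e+5=j, l+6=r, i+7=p, n+8=v, g+9=p.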